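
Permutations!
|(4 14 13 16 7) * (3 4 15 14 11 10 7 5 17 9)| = |(3 4 11 10 7 15 14 13 16 5 17 9)| = 12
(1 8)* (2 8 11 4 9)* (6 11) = (1 6 11 4 9 2 8) = [0, 6, 8, 3, 9, 5, 11, 7, 1, 2, 10, 4]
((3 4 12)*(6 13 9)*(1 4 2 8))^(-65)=[0, 4, 8, 2, 12, 5, 13, 7, 1, 6, 10, 11, 3, 9]=(1 4 12 3 2 8)(6 13 9)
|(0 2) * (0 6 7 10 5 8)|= |(0 2 6 7 10 5 8)|= 7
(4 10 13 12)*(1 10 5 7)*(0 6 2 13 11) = [6, 10, 13, 3, 5, 7, 2, 1, 8, 9, 11, 0, 4, 12] = (0 6 2 13 12 4 5 7 1 10 11)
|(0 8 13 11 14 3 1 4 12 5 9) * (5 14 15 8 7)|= 20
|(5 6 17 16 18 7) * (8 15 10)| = |(5 6 17 16 18 7)(8 15 10)| = 6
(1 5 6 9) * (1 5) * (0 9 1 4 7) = (0 9 5 6 1 4 7) = [9, 4, 2, 3, 7, 6, 1, 0, 8, 5]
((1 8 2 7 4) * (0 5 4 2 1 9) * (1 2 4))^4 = (0 2)(1 4)(5 7)(8 9) = [2, 4, 0, 3, 1, 7, 6, 5, 9, 8]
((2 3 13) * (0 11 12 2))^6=(13)=[0, 1, 2, 3, 4, 5, 6, 7, 8, 9, 10, 11, 12, 13]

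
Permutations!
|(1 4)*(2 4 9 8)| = 5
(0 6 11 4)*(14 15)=(0 6 11 4)(14 15)=[6, 1, 2, 3, 0, 5, 11, 7, 8, 9, 10, 4, 12, 13, 15, 14]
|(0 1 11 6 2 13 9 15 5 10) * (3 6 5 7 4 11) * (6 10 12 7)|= |(0 1 3 10)(2 13 9 15 6)(4 11 5 12 7)|= 20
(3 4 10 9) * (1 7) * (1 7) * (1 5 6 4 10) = (1 5 6 4)(3 10 9) = [0, 5, 2, 10, 1, 6, 4, 7, 8, 3, 9]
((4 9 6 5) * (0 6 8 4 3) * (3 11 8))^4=[8, 1, 2, 11, 6, 9, 4, 7, 0, 5, 10, 3]=(0 8)(3 11)(4 6)(5 9)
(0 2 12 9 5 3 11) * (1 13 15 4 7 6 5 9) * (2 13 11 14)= (0 13 15 4 7 6 5 3 14 2 12 1 11)= [13, 11, 12, 14, 7, 3, 5, 6, 8, 9, 10, 0, 1, 15, 2, 4]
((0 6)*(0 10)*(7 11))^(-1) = (0 10 6)(7 11) = [10, 1, 2, 3, 4, 5, 0, 11, 8, 9, 6, 7]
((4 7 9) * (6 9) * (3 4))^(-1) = (3 9 6 7 4) = [0, 1, 2, 9, 3, 5, 7, 4, 8, 6]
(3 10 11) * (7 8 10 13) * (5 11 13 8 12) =(3 8 10 13 7 12 5 11) =[0, 1, 2, 8, 4, 11, 6, 12, 10, 9, 13, 3, 5, 7]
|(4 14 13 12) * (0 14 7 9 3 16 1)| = |(0 14 13 12 4 7 9 3 16 1)| = 10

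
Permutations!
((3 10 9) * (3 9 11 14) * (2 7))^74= (3 11)(10 14)= [0, 1, 2, 11, 4, 5, 6, 7, 8, 9, 14, 3, 12, 13, 10]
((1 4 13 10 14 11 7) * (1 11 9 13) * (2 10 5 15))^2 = (2 14 13 15 10 9 5) = [0, 1, 14, 3, 4, 2, 6, 7, 8, 5, 9, 11, 12, 15, 13, 10]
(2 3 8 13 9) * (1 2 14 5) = (1 2 3 8 13 9 14 5) = [0, 2, 3, 8, 4, 1, 6, 7, 13, 14, 10, 11, 12, 9, 5]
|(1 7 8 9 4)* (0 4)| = 6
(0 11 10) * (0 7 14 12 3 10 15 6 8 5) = (0 11 15 6 8 5)(3 10 7 14 12) = [11, 1, 2, 10, 4, 0, 8, 14, 5, 9, 7, 15, 3, 13, 12, 6]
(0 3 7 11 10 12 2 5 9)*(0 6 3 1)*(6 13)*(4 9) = [1, 0, 5, 7, 9, 4, 3, 11, 8, 13, 12, 10, 2, 6] = (0 1)(2 5 4 9 13 6 3 7 11 10 12)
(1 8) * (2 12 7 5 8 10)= (1 10 2 12 7 5 8)= [0, 10, 12, 3, 4, 8, 6, 5, 1, 9, 2, 11, 7]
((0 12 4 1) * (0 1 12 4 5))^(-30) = (0 12)(4 5) = [12, 1, 2, 3, 5, 4, 6, 7, 8, 9, 10, 11, 0]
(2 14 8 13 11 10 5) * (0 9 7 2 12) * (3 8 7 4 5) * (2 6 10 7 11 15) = (0 9 4 5 12)(2 14 11 7 6 10 3 8 13 15) = [9, 1, 14, 8, 5, 12, 10, 6, 13, 4, 3, 7, 0, 15, 11, 2]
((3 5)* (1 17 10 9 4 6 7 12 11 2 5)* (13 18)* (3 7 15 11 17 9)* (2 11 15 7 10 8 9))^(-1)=(1 3 10 5 2)(4 9 8 17 12 7 6)(13 18)=[0, 3, 1, 10, 9, 2, 4, 6, 17, 8, 5, 11, 7, 18, 14, 15, 16, 12, 13]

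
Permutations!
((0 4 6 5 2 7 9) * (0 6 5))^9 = (0 5 7 6 4 2 9) = [5, 1, 9, 3, 2, 7, 4, 6, 8, 0]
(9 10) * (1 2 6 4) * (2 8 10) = [0, 8, 6, 3, 1, 5, 4, 7, 10, 2, 9] = (1 8 10 9 2 6 4)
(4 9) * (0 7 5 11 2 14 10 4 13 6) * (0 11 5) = [7, 1, 14, 3, 9, 5, 11, 0, 8, 13, 4, 2, 12, 6, 10] = (0 7)(2 14 10 4 9 13 6 11)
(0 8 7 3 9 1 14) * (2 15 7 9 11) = (0 8 9 1 14)(2 15 7 3 11) = [8, 14, 15, 11, 4, 5, 6, 3, 9, 1, 10, 2, 12, 13, 0, 7]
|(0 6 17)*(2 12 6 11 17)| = 3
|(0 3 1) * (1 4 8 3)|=|(0 1)(3 4 8)|=6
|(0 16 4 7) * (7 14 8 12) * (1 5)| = |(0 16 4 14 8 12 7)(1 5)| = 14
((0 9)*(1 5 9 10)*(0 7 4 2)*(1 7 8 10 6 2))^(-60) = [0, 8, 2, 3, 9, 10, 6, 5, 4, 7, 1] = (1 8 4 9 7 5 10)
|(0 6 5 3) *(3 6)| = |(0 3)(5 6)| = 2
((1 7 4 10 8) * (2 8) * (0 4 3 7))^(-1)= (0 1 8 2 10 4)(3 7)= [1, 8, 10, 7, 0, 5, 6, 3, 2, 9, 4]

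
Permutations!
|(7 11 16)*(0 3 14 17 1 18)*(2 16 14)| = 10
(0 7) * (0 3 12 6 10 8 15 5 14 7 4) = (0 4)(3 12 6 10 8 15 5 14 7) = [4, 1, 2, 12, 0, 14, 10, 3, 15, 9, 8, 11, 6, 13, 7, 5]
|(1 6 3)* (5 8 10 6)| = 6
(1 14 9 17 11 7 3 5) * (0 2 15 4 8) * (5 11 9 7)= [2, 14, 15, 11, 8, 1, 6, 3, 0, 17, 10, 5, 12, 13, 7, 4, 16, 9]= (0 2 15 4 8)(1 14 7 3 11 5)(9 17)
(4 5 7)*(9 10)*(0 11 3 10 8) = (0 11 3 10 9 8)(4 5 7) = [11, 1, 2, 10, 5, 7, 6, 4, 0, 8, 9, 3]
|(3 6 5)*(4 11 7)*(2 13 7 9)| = |(2 13 7 4 11 9)(3 6 5)| = 6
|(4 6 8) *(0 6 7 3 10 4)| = 12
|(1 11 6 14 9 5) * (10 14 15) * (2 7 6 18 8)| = 12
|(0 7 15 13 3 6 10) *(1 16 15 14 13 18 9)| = |(0 7 14 13 3 6 10)(1 16 15 18 9)| = 35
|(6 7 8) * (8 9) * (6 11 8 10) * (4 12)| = |(4 12)(6 7 9 10)(8 11)| = 4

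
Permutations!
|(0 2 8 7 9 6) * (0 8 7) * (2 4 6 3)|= |(0 4 6 8)(2 7 9 3)|= 4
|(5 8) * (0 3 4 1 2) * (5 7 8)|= 10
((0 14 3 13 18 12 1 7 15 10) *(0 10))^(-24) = (0 13 1)(3 12 15)(7 14 18) = [13, 0, 2, 12, 4, 5, 6, 14, 8, 9, 10, 11, 15, 1, 18, 3, 16, 17, 7]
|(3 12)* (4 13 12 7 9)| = 6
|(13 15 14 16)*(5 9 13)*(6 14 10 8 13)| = 20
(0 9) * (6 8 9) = (0 6 8 9) = [6, 1, 2, 3, 4, 5, 8, 7, 9, 0]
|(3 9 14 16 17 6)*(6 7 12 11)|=|(3 9 14 16 17 7 12 11 6)|=9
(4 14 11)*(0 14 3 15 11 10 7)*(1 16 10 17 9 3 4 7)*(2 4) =[14, 16, 4, 15, 2, 5, 6, 0, 8, 3, 1, 7, 12, 13, 17, 11, 10, 9] =(0 14 17 9 3 15 11 7)(1 16 10)(2 4)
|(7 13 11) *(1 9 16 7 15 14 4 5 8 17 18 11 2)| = 24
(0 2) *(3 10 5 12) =(0 2)(3 10 5 12) =[2, 1, 0, 10, 4, 12, 6, 7, 8, 9, 5, 11, 3]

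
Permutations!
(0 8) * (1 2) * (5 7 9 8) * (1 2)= (0 5 7 9 8)= [5, 1, 2, 3, 4, 7, 6, 9, 0, 8]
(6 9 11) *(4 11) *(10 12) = (4 11 6 9)(10 12) = [0, 1, 2, 3, 11, 5, 9, 7, 8, 4, 12, 6, 10]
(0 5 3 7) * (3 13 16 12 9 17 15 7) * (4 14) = (0 5 13 16 12 9 17 15 7)(4 14) = [5, 1, 2, 3, 14, 13, 6, 0, 8, 17, 10, 11, 9, 16, 4, 7, 12, 15]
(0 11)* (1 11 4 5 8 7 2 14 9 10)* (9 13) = (0 4 5 8 7 2 14 13 9 10 1 11) = [4, 11, 14, 3, 5, 8, 6, 2, 7, 10, 1, 0, 12, 9, 13]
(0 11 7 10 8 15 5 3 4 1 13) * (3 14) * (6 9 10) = (0 11 7 6 9 10 8 15 5 14 3 4 1 13) = [11, 13, 2, 4, 1, 14, 9, 6, 15, 10, 8, 7, 12, 0, 3, 5]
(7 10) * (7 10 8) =(10)(7 8) =[0, 1, 2, 3, 4, 5, 6, 8, 7, 9, 10]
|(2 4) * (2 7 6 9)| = 5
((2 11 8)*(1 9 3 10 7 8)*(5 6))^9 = [0, 9, 11, 10, 4, 6, 5, 8, 2, 3, 7, 1] = (1 9 3 10 7 8 2 11)(5 6)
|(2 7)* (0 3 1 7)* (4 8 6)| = |(0 3 1 7 2)(4 8 6)| = 15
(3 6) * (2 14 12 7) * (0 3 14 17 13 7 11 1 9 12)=(0 3 6 14)(1 9 12 11)(2 17 13 7)=[3, 9, 17, 6, 4, 5, 14, 2, 8, 12, 10, 1, 11, 7, 0, 15, 16, 13]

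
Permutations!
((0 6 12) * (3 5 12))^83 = (0 5 6 12 3) = [5, 1, 2, 0, 4, 6, 12, 7, 8, 9, 10, 11, 3]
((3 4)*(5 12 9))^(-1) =(3 4)(5 9 12) =[0, 1, 2, 4, 3, 9, 6, 7, 8, 12, 10, 11, 5]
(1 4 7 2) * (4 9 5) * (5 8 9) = (1 5 4 7 2)(8 9) = [0, 5, 1, 3, 7, 4, 6, 2, 9, 8]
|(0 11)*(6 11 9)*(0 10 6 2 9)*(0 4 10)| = |(0 4 10 6 11)(2 9)| = 10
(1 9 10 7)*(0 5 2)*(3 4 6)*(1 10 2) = (0 5 1 9 2)(3 4 6)(7 10) = [5, 9, 0, 4, 6, 1, 3, 10, 8, 2, 7]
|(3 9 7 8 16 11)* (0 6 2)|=|(0 6 2)(3 9 7 8 16 11)|=6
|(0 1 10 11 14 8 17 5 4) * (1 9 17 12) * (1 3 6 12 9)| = |(0 1 10 11 14 8 9 17 5 4)(3 6 12)| = 30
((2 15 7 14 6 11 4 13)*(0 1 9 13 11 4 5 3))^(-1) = (0 3 5 11 4 6 14 7 15 2 13 9 1) = [3, 0, 13, 5, 6, 11, 14, 15, 8, 1, 10, 4, 12, 9, 7, 2]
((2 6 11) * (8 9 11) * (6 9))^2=(2 11 9)=[0, 1, 11, 3, 4, 5, 6, 7, 8, 2, 10, 9]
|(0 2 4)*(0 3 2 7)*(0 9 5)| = 12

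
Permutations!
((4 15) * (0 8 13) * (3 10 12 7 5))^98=(15)(0 13 8)(3 7 10 5 12)=[13, 1, 2, 7, 4, 12, 6, 10, 0, 9, 5, 11, 3, 8, 14, 15]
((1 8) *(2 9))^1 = (1 8)(2 9) = [0, 8, 9, 3, 4, 5, 6, 7, 1, 2]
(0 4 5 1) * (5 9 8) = (0 4 9 8 5 1) = [4, 0, 2, 3, 9, 1, 6, 7, 5, 8]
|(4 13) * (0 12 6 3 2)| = 10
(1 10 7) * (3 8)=(1 10 7)(3 8)=[0, 10, 2, 8, 4, 5, 6, 1, 3, 9, 7]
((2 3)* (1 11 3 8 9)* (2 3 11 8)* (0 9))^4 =(11) =[0, 1, 2, 3, 4, 5, 6, 7, 8, 9, 10, 11]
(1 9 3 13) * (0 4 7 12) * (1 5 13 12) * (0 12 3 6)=(0 4 7 1 9 6)(5 13)=[4, 9, 2, 3, 7, 13, 0, 1, 8, 6, 10, 11, 12, 5]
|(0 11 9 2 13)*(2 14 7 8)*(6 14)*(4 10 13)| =|(0 11 9 6 14 7 8 2 4 10 13)| =11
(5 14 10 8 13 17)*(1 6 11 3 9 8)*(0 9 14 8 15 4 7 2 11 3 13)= (0 9 15 4 7 2 11 13 17 5 8)(1 6 3 14 10)= [9, 6, 11, 14, 7, 8, 3, 2, 0, 15, 1, 13, 12, 17, 10, 4, 16, 5]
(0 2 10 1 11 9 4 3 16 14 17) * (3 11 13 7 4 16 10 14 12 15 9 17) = [2, 13, 14, 10, 11, 5, 6, 4, 8, 16, 1, 17, 15, 7, 3, 9, 12, 0] = (0 2 14 3 10 1 13 7 4 11 17)(9 16 12 15)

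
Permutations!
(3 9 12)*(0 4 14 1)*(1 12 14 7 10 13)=(0 4 7 10 13 1)(3 9 14 12)=[4, 0, 2, 9, 7, 5, 6, 10, 8, 14, 13, 11, 3, 1, 12]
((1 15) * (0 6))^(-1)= (0 6)(1 15)= [6, 15, 2, 3, 4, 5, 0, 7, 8, 9, 10, 11, 12, 13, 14, 1]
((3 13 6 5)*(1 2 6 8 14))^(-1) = (1 14 8 13 3 5 6 2) = [0, 14, 1, 5, 4, 6, 2, 7, 13, 9, 10, 11, 12, 3, 8]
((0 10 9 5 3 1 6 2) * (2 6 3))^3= [5, 3, 9, 1, 4, 10, 6, 7, 8, 0, 2]= (0 5 10 2 9)(1 3)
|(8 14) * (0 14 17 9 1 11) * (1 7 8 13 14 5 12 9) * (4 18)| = |(0 5 12 9 7 8 17 1 11)(4 18)(13 14)| = 18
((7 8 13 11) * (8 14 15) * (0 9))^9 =(0 9)(7 8)(11 15)(13 14) =[9, 1, 2, 3, 4, 5, 6, 8, 7, 0, 10, 15, 12, 14, 13, 11]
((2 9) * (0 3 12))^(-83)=(0 3 12)(2 9)=[3, 1, 9, 12, 4, 5, 6, 7, 8, 2, 10, 11, 0]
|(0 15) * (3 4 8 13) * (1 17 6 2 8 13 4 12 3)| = |(0 15)(1 17 6 2 8 4 13)(3 12)| = 14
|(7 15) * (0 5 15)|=|(0 5 15 7)|=4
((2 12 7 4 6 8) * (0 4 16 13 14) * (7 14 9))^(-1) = (0 14 12 2 8 6 4)(7 9 13 16) = [14, 1, 8, 3, 0, 5, 4, 9, 6, 13, 10, 11, 2, 16, 12, 15, 7]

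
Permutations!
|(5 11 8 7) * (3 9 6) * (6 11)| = 7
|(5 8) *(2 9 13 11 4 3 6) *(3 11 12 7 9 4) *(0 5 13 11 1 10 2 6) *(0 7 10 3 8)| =|(0 5)(1 3 7 9 11 8 13 12 10 2 4)| =22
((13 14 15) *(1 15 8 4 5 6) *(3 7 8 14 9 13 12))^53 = (1 6 5 4 8 7 3 12 15)(9 13) = [0, 6, 2, 12, 8, 4, 5, 3, 7, 13, 10, 11, 15, 9, 14, 1]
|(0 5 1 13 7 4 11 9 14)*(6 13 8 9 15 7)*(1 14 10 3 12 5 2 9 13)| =|(0 2 9 10 3 12 5 14)(1 8 13 6)(4 11 15 7)| =8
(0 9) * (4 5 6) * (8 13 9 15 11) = [15, 1, 2, 3, 5, 6, 4, 7, 13, 0, 10, 8, 12, 9, 14, 11] = (0 15 11 8 13 9)(4 5 6)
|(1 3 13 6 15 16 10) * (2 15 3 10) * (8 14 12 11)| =12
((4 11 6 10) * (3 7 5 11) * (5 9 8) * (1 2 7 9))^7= (1 2 7)(3 4 10 6 11 5 8 9)= [0, 2, 7, 4, 10, 8, 11, 1, 9, 3, 6, 5]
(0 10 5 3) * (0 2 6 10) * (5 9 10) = (2 6 5 3)(9 10) = [0, 1, 6, 2, 4, 3, 5, 7, 8, 10, 9]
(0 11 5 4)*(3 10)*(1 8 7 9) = (0 11 5 4)(1 8 7 9)(3 10) = [11, 8, 2, 10, 0, 4, 6, 9, 7, 1, 3, 5]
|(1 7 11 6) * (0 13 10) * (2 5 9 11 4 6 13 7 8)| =|(0 7 4 6 1 8 2 5 9 11 13 10)| =12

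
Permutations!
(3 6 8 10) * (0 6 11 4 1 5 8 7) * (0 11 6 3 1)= (0 3 6 7 11 4)(1 5 8 10)= [3, 5, 2, 6, 0, 8, 7, 11, 10, 9, 1, 4]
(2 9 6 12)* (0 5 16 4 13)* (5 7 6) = (0 7 6 12 2 9 5 16 4 13) = [7, 1, 9, 3, 13, 16, 12, 6, 8, 5, 10, 11, 2, 0, 14, 15, 4]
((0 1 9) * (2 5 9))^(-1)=(0 9 5 2 1)=[9, 0, 1, 3, 4, 2, 6, 7, 8, 5]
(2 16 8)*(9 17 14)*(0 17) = (0 17 14 9)(2 16 8) = [17, 1, 16, 3, 4, 5, 6, 7, 2, 0, 10, 11, 12, 13, 9, 15, 8, 14]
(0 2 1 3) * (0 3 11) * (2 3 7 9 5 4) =[3, 11, 1, 7, 2, 4, 6, 9, 8, 5, 10, 0] =(0 3 7 9 5 4 2 1 11)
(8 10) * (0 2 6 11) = [2, 1, 6, 3, 4, 5, 11, 7, 10, 9, 8, 0] = (0 2 6 11)(8 10)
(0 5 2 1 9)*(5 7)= (0 7 5 2 1 9)= [7, 9, 1, 3, 4, 2, 6, 5, 8, 0]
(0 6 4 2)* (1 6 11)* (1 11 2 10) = (11)(0 2)(1 6 4 10) = [2, 6, 0, 3, 10, 5, 4, 7, 8, 9, 1, 11]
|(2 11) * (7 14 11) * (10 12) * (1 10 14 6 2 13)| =6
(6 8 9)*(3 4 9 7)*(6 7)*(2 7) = (2 7 3 4 9)(6 8) = [0, 1, 7, 4, 9, 5, 8, 3, 6, 2]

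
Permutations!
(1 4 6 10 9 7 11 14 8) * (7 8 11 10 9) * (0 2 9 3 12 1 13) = (0 2 9 8 13)(1 4 6 3 12)(7 10)(11 14) = [2, 4, 9, 12, 6, 5, 3, 10, 13, 8, 7, 14, 1, 0, 11]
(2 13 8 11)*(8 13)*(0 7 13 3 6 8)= (0 7 13 3 6 8 11 2)= [7, 1, 0, 6, 4, 5, 8, 13, 11, 9, 10, 2, 12, 3]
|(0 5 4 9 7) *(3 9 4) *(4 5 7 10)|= |(0 7)(3 9 10 4 5)|= 10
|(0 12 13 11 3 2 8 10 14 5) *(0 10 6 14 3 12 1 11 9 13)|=|(0 1 11 12)(2 8 6 14 5 10 3)(9 13)|=28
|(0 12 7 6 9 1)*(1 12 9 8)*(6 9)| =|(0 6 8 1)(7 9 12)| =12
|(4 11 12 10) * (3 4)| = |(3 4 11 12 10)| = 5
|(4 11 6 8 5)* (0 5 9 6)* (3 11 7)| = 6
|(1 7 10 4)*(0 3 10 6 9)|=|(0 3 10 4 1 7 6 9)|=8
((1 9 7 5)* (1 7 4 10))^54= (1 4)(9 10)= [0, 4, 2, 3, 1, 5, 6, 7, 8, 10, 9]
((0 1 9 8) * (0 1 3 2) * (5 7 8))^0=(9)=[0, 1, 2, 3, 4, 5, 6, 7, 8, 9]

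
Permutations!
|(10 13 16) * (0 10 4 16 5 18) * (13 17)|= 6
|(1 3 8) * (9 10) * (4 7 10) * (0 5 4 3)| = |(0 5 4 7 10 9 3 8 1)| = 9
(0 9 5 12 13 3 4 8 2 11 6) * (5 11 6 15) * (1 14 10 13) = [9, 14, 6, 4, 8, 12, 0, 7, 2, 11, 13, 15, 1, 3, 10, 5] = (0 9 11 15 5 12 1 14 10 13 3 4 8 2 6)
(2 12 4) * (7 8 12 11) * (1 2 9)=(1 2 11 7 8 12 4 9)=[0, 2, 11, 3, 9, 5, 6, 8, 12, 1, 10, 7, 4]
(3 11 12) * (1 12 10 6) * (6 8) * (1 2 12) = [0, 1, 12, 11, 4, 5, 2, 7, 6, 9, 8, 10, 3] = (2 12 3 11 10 8 6)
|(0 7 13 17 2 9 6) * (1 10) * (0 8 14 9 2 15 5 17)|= 12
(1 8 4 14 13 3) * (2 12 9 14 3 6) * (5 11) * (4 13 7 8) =(1 4 3)(2 12 9 14 7 8 13 6)(5 11) =[0, 4, 12, 1, 3, 11, 2, 8, 13, 14, 10, 5, 9, 6, 7]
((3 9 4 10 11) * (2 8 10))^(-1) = (2 4 9 3 11 10 8) = [0, 1, 4, 11, 9, 5, 6, 7, 2, 3, 8, 10]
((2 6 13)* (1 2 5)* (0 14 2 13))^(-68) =(14)(1 13 5) =[0, 13, 2, 3, 4, 1, 6, 7, 8, 9, 10, 11, 12, 5, 14]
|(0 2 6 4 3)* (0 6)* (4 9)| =|(0 2)(3 6 9 4)| =4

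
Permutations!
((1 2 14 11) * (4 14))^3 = (1 14 2 11 4) = [0, 14, 11, 3, 1, 5, 6, 7, 8, 9, 10, 4, 12, 13, 2]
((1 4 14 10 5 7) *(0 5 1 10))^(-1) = (0 14 4 1 10 7 5) = [14, 10, 2, 3, 1, 0, 6, 5, 8, 9, 7, 11, 12, 13, 4]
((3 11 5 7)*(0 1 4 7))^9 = (0 4 3 5 1 7 11) = [4, 7, 2, 5, 3, 1, 6, 11, 8, 9, 10, 0]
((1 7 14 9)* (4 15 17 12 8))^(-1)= (1 9 14 7)(4 8 12 17 15)= [0, 9, 2, 3, 8, 5, 6, 1, 12, 14, 10, 11, 17, 13, 7, 4, 16, 15]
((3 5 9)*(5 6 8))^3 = (3 5 6 9 8) = [0, 1, 2, 5, 4, 6, 9, 7, 3, 8]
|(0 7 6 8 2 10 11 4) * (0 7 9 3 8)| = 10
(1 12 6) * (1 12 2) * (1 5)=[0, 2, 5, 3, 4, 1, 12, 7, 8, 9, 10, 11, 6]=(1 2 5)(6 12)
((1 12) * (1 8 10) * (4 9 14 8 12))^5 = [0, 10, 2, 3, 1, 5, 6, 7, 14, 4, 8, 11, 12, 13, 9] = (1 10 8 14 9 4)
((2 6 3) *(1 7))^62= (7)(2 3 6)= [0, 1, 3, 6, 4, 5, 2, 7]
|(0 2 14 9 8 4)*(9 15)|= |(0 2 14 15 9 8 4)|= 7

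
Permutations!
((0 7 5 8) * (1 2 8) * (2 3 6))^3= (0 1 2 7 3 8 5 6)= [1, 2, 7, 8, 4, 6, 0, 3, 5]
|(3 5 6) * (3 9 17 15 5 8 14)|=15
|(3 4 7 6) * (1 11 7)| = 6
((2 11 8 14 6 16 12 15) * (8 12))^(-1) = (2 15 12 11)(6 14 8 16) = [0, 1, 15, 3, 4, 5, 14, 7, 16, 9, 10, 2, 11, 13, 8, 12, 6]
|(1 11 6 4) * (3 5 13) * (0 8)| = |(0 8)(1 11 6 4)(3 5 13)| = 12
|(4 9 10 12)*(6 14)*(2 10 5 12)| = |(2 10)(4 9 5 12)(6 14)| = 4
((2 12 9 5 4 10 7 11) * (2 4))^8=(12)=[0, 1, 2, 3, 4, 5, 6, 7, 8, 9, 10, 11, 12]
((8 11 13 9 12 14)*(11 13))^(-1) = (8 14 12 9 13) = [0, 1, 2, 3, 4, 5, 6, 7, 14, 13, 10, 11, 9, 8, 12]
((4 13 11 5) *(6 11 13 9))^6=[0, 1, 2, 3, 9, 4, 11, 7, 8, 6, 10, 5, 12, 13]=(13)(4 9 6 11 5)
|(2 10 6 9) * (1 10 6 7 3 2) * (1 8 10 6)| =8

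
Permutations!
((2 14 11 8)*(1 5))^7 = (1 5)(2 8 11 14) = [0, 5, 8, 3, 4, 1, 6, 7, 11, 9, 10, 14, 12, 13, 2]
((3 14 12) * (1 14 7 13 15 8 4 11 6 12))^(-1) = [0, 14, 2, 12, 8, 5, 11, 3, 15, 9, 10, 4, 6, 7, 1, 13] = (1 14)(3 12 6 11 4 8 15 13 7)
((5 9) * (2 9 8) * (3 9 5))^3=(3 9)=[0, 1, 2, 9, 4, 5, 6, 7, 8, 3]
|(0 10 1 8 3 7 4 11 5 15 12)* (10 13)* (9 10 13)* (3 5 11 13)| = |(0 9 10 1 8 5 15 12)(3 7 4 13)| = 8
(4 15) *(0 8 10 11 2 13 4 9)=(0 8 10 11 2 13 4 15 9)=[8, 1, 13, 3, 15, 5, 6, 7, 10, 0, 11, 2, 12, 4, 14, 9]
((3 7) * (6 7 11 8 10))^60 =[0, 1, 2, 3, 4, 5, 6, 7, 8, 9, 10, 11] =(11)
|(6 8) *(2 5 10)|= |(2 5 10)(6 8)|= 6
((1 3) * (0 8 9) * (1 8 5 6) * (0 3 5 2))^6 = [0, 1, 2, 3, 4, 5, 6, 7, 8, 9] = (9)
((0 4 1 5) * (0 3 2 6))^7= (6)= [0, 1, 2, 3, 4, 5, 6]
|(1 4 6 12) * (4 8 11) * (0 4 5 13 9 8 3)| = 30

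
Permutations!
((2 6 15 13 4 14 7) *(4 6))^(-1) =(2 7 14 4)(6 13 15) =[0, 1, 7, 3, 2, 5, 13, 14, 8, 9, 10, 11, 12, 15, 4, 6]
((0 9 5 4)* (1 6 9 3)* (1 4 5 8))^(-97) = [4, 8, 2, 0, 3, 5, 1, 7, 9, 6] = (0 4 3)(1 8 9 6)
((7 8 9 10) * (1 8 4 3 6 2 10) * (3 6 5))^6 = [0, 1, 10, 3, 6, 5, 2, 4, 8, 9, 7] = (2 10 7 4 6)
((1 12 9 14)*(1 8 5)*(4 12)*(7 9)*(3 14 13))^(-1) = [0, 5, 2, 13, 1, 8, 6, 12, 14, 7, 10, 11, 4, 9, 3] = (1 5 8 14 3 13 9 7 12 4)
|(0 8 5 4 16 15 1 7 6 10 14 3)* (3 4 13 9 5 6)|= 33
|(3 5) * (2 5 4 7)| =5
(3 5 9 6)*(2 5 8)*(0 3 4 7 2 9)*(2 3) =[2, 1, 5, 8, 7, 0, 4, 3, 9, 6] =(0 2 5)(3 8 9 6 4 7)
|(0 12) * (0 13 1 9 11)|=|(0 12 13 1 9 11)|=6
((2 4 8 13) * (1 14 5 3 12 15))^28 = (1 12 5)(3 14 15) = [0, 12, 2, 14, 4, 1, 6, 7, 8, 9, 10, 11, 5, 13, 15, 3]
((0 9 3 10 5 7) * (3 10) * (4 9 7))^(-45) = (0 7)(4 5 10 9) = [7, 1, 2, 3, 5, 10, 6, 0, 8, 4, 9]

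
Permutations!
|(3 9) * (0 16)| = 2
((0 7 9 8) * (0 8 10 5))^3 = (0 10 7 5 9) = [10, 1, 2, 3, 4, 9, 6, 5, 8, 0, 7]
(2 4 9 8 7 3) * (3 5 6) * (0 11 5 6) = (0 11 5)(2 4 9 8 7 6 3) = [11, 1, 4, 2, 9, 0, 3, 6, 7, 8, 10, 5]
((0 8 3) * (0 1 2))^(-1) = (0 2 1 3 8) = [2, 3, 1, 8, 4, 5, 6, 7, 0]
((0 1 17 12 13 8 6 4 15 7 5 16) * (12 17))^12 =(17)(0 1 12 13 8 6 4 15 7 5 16) =[1, 12, 2, 3, 15, 16, 4, 5, 6, 9, 10, 11, 13, 8, 14, 7, 0, 17]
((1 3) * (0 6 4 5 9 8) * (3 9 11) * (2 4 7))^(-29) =(0 4 1 6 5 9 7 11 8 2 3) =[4, 6, 3, 0, 1, 9, 5, 11, 2, 7, 10, 8]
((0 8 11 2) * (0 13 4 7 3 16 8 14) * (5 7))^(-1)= (0 14)(2 11 8 16 3 7 5 4 13)= [14, 1, 11, 7, 13, 4, 6, 5, 16, 9, 10, 8, 12, 2, 0, 15, 3]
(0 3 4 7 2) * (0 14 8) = (0 3 4 7 2 14 8) = [3, 1, 14, 4, 7, 5, 6, 2, 0, 9, 10, 11, 12, 13, 8]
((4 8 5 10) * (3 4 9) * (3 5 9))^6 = (10) = [0, 1, 2, 3, 4, 5, 6, 7, 8, 9, 10]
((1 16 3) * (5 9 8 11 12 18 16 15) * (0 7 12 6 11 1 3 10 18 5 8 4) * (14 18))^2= (0 12 9)(1 8 15)(4 7 5)(10 18)(14 16)= [12, 8, 2, 3, 7, 4, 6, 5, 15, 0, 18, 11, 9, 13, 16, 1, 14, 17, 10]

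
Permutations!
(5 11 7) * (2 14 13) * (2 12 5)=[0, 1, 14, 3, 4, 11, 6, 2, 8, 9, 10, 7, 5, 12, 13]=(2 14 13 12 5 11 7)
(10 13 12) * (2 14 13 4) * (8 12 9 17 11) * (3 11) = (2 14 13 9 17 3 11 8 12 10 4) = [0, 1, 14, 11, 2, 5, 6, 7, 12, 17, 4, 8, 10, 9, 13, 15, 16, 3]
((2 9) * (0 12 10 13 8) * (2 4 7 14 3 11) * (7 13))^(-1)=(0 8 13 4 9 2 11 3 14 7 10 12)=[8, 1, 11, 14, 9, 5, 6, 10, 13, 2, 12, 3, 0, 4, 7]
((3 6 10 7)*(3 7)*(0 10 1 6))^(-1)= (0 3 10)(1 6)= [3, 6, 2, 10, 4, 5, 1, 7, 8, 9, 0]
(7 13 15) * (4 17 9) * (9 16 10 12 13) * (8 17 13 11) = (4 13 15 7 9)(8 17 16 10 12 11) = [0, 1, 2, 3, 13, 5, 6, 9, 17, 4, 12, 8, 11, 15, 14, 7, 10, 16]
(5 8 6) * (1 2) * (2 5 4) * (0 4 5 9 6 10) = [4, 9, 1, 3, 2, 8, 5, 7, 10, 6, 0] = (0 4 2 1 9 6 5 8 10)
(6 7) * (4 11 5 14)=(4 11 5 14)(6 7)=[0, 1, 2, 3, 11, 14, 7, 6, 8, 9, 10, 5, 12, 13, 4]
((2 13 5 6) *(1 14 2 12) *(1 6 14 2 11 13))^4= (14)= [0, 1, 2, 3, 4, 5, 6, 7, 8, 9, 10, 11, 12, 13, 14]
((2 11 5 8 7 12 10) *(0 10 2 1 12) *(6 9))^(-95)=[2, 5, 7, 3, 4, 10, 9, 12, 1, 6, 11, 0, 8]=(0 2 7 12 8 1 5 10 11)(6 9)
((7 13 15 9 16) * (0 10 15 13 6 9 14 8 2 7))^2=(0 15 8 7 9)(2 6 16 10 14)=[15, 1, 6, 3, 4, 5, 16, 9, 7, 0, 14, 11, 12, 13, 2, 8, 10]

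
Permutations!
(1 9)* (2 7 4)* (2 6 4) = (1 9)(2 7)(4 6) = [0, 9, 7, 3, 6, 5, 4, 2, 8, 1]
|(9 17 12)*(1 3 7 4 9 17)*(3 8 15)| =|(1 8 15 3 7 4 9)(12 17)| =14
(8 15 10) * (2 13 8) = [0, 1, 13, 3, 4, 5, 6, 7, 15, 9, 2, 11, 12, 8, 14, 10] = (2 13 8 15 10)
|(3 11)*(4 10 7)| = |(3 11)(4 10 7)| = 6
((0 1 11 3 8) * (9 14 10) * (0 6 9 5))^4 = (0 8 10 11 9)(1 6 5 3 14) = [8, 6, 2, 14, 4, 3, 5, 7, 10, 0, 11, 9, 12, 13, 1]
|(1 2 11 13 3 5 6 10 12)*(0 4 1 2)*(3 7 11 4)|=|(0 3 5 6 10 12 2 4 1)(7 11 13)|=9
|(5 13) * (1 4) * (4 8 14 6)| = |(1 8 14 6 4)(5 13)| = 10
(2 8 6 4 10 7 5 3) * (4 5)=(2 8 6 5 3)(4 10 7)=[0, 1, 8, 2, 10, 3, 5, 4, 6, 9, 7]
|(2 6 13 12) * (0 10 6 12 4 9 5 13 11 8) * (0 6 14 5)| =|(0 10 14 5 13 4 9)(2 12)(6 11 8)| =42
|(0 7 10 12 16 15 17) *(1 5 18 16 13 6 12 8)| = 30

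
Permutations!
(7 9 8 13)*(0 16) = (0 16)(7 9 8 13) = [16, 1, 2, 3, 4, 5, 6, 9, 13, 8, 10, 11, 12, 7, 14, 15, 0]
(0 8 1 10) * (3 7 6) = (0 8 1 10)(3 7 6) = [8, 10, 2, 7, 4, 5, 3, 6, 1, 9, 0]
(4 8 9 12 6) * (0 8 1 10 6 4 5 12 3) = [8, 10, 2, 0, 1, 12, 5, 7, 9, 3, 6, 11, 4] = (0 8 9 3)(1 10 6 5 12 4)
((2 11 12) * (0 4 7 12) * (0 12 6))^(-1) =(0 6 7 4)(2 12 11) =[6, 1, 12, 3, 0, 5, 7, 4, 8, 9, 10, 2, 11]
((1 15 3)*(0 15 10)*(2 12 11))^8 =(0 1 15 10 3)(2 11 12) =[1, 15, 11, 0, 4, 5, 6, 7, 8, 9, 3, 12, 2, 13, 14, 10]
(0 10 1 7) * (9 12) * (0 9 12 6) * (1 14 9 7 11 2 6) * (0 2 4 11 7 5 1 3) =(0 10 14 9 3)(1 7 5)(2 6)(4 11) =[10, 7, 6, 0, 11, 1, 2, 5, 8, 3, 14, 4, 12, 13, 9]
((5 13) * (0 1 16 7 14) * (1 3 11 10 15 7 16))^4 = [15, 1, 2, 7, 4, 5, 6, 11, 8, 9, 0, 14, 12, 13, 10, 3, 16] = (16)(0 15 3 7 11 14 10)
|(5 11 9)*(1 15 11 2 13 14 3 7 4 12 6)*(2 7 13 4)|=|(1 15 11 9 5 7 2 4 12 6)(3 13 14)|=30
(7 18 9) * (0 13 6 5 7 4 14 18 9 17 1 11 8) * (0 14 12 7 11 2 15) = (0 13 6 5 11 8 14 18 17 1 2 15)(4 12 7 9) = [13, 2, 15, 3, 12, 11, 5, 9, 14, 4, 10, 8, 7, 6, 18, 0, 16, 1, 17]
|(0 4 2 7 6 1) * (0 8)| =|(0 4 2 7 6 1 8)| =7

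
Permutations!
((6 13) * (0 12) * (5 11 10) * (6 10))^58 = (5 13 11 10 6) = [0, 1, 2, 3, 4, 13, 5, 7, 8, 9, 6, 10, 12, 11]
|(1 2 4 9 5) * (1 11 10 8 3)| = |(1 2 4 9 5 11 10 8 3)| = 9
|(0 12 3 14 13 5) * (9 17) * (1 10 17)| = 12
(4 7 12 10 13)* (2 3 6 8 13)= (2 3 6 8 13 4 7 12 10)= [0, 1, 3, 6, 7, 5, 8, 12, 13, 9, 2, 11, 10, 4]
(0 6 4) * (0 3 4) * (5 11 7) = [6, 1, 2, 4, 3, 11, 0, 5, 8, 9, 10, 7] = (0 6)(3 4)(5 11 7)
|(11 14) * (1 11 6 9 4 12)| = |(1 11 14 6 9 4 12)| = 7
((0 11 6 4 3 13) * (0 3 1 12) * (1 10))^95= (0 10 11 1 6 12 4)(3 13)= [10, 6, 2, 13, 0, 5, 12, 7, 8, 9, 11, 1, 4, 3]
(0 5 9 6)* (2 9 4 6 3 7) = (0 5 4 6)(2 9 3 7) = [5, 1, 9, 7, 6, 4, 0, 2, 8, 3]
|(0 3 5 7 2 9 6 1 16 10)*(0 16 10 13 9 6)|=11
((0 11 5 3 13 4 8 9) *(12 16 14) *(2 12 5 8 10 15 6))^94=(0 8)(2 13 12 4 16 10 14 15 5 6 3)(9 11)=[8, 1, 13, 2, 16, 6, 3, 7, 0, 11, 14, 9, 4, 12, 15, 5, 10]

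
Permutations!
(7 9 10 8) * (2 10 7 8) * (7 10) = (2 7 9 10) = [0, 1, 7, 3, 4, 5, 6, 9, 8, 10, 2]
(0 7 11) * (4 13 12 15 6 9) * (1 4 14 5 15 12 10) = (0 7 11)(1 4 13 10)(5 15 6 9 14) = [7, 4, 2, 3, 13, 15, 9, 11, 8, 14, 1, 0, 12, 10, 5, 6]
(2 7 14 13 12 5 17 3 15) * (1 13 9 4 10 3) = (1 13 12 5 17)(2 7 14 9 4 10 3 15) = [0, 13, 7, 15, 10, 17, 6, 14, 8, 4, 3, 11, 5, 12, 9, 2, 16, 1]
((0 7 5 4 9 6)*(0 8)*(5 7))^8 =(0 4 6)(5 9 8) =[4, 1, 2, 3, 6, 9, 0, 7, 5, 8]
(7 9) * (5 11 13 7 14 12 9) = [0, 1, 2, 3, 4, 11, 6, 5, 8, 14, 10, 13, 9, 7, 12] = (5 11 13 7)(9 14 12)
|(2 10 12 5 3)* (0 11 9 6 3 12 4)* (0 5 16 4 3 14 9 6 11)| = |(2 10 3)(4 5 12 16)(6 14 9 11)| = 12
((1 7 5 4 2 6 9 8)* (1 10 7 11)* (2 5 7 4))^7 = [0, 11, 2, 3, 4, 5, 6, 7, 8, 9, 10, 1] = (1 11)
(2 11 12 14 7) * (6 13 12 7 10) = [0, 1, 11, 3, 4, 5, 13, 2, 8, 9, 6, 7, 14, 12, 10] = (2 11 7)(6 13 12 14 10)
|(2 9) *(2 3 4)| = |(2 9 3 4)| = 4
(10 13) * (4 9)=(4 9)(10 13)=[0, 1, 2, 3, 9, 5, 6, 7, 8, 4, 13, 11, 12, 10]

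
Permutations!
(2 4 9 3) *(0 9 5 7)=[9, 1, 4, 2, 5, 7, 6, 0, 8, 3]=(0 9 3 2 4 5 7)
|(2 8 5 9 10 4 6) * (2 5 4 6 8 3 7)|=12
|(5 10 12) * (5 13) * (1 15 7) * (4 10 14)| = |(1 15 7)(4 10 12 13 5 14)| = 6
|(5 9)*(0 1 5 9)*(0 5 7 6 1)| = 3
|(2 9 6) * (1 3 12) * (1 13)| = |(1 3 12 13)(2 9 6)| = 12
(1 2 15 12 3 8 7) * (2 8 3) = (1 8 7)(2 15 12) = [0, 8, 15, 3, 4, 5, 6, 1, 7, 9, 10, 11, 2, 13, 14, 12]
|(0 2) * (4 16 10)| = 6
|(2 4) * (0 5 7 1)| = 4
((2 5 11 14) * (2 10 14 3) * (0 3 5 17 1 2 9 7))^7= (0 7 9 3)(1 2 17)(5 11)(10 14)= [7, 2, 17, 0, 4, 11, 6, 9, 8, 3, 14, 5, 12, 13, 10, 15, 16, 1]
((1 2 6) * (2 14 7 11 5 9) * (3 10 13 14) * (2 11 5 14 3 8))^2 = (1 2)(3 13 10)(5 11 7 9 14)(6 8) = [0, 2, 1, 13, 4, 11, 8, 9, 6, 14, 3, 7, 12, 10, 5]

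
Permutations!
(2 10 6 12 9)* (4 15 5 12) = (2 10 6 4 15 5 12 9) = [0, 1, 10, 3, 15, 12, 4, 7, 8, 2, 6, 11, 9, 13, 14, 5]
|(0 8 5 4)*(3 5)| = 5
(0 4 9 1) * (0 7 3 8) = (0 4 9 1 7 3 8) = [4, 7, 2, 8, 9, 5, 6, 3, 0, 1]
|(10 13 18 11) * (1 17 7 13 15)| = |(1 17 7 13 18 11 10 15)| = 8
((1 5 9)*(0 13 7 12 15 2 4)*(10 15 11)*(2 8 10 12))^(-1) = (0 4 2 7 13)(1 9 5)(8 15 10)(11 12) = [4, 9, 7, 3, 2, 1, 6, 13, 15, 5, 8, 12, 11, 0, 14, 10]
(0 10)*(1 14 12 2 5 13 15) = [10, 14, 5, 3, 4, 13, 6, 7, 8, 9, 0, 11, 2, 15, 12, 1] = (0 10)(1 14 12 2 5 13 15)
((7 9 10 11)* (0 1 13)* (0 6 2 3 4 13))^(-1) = (0 1)(2 6 13 4 3)(7 11 10 9) = [1, 0, 6, 2, 3, 5, 13, 11, 8, 7, 9, 10, 12, 4]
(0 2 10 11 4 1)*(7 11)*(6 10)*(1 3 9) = [2, 0, 6, 9, 3, 5, 10, 11, 8, 1, 7, 4] = (0 2 6 10 7 11 4 3 9 1)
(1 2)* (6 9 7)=(1 2)(6 9 7)=[0, 2, 1, 3, 4, 5, 9, 6, 8, 7]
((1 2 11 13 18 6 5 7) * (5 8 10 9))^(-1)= (1 7 5 9 10 8 6 18 13 11 2)= [0, 7, 1, 3, 4, 9, 18, 5, 6, 10, 8, 2, 12, 11, 14, 15, 16, 17, 13]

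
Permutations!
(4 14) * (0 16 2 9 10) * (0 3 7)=[16, 1, 9, 7, 14, 5, 6, 0, 8, 10, 3, 11, 12, 13, 4, 15, 2]=(0 16 2 9 10 3 7)(4 14)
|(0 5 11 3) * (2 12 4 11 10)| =8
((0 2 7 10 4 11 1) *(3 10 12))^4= (0 3 1 12 11 7 4 2 10)= [3, 12, 10, 1, 2, 5, 6, 4, 8, 9, 0, 7, 11]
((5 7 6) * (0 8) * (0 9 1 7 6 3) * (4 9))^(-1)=(0 3 7 1 9 4 8)(5 6)=[3, 9, 2, 7, 8, 6, 5, 1, 0, 4]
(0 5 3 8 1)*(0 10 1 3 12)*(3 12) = (0 5 3 8 12)(1 10) = [5, 10, 2, 8, 4, 3, 6, 7, 12, 9, 1, 11, 0]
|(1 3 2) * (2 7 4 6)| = 6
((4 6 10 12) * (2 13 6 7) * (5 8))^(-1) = (2 7 4 12 10 6 13)(5 8) = [0, 1, 7, 3, 12, 8, 13, 4, 5, 9, 6, 11, 10, 2]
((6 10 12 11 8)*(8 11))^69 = (6 10 12 8) = [0, 1, 2, 3, 4, 5, 10, 7, 6, 9, 12, 11, 8]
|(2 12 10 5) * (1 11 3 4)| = 4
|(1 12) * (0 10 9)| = 6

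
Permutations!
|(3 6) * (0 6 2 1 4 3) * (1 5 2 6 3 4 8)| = |(0 3 6)(1 8)(2 5)| = 6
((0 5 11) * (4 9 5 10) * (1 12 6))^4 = (0 5 4)(1 12 6)(9 10 11) = [5, 12, 2, 3, 0, 4, 1, 7, 8, 10, 11, 9, 6]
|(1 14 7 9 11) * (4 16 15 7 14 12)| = |(1 12 4 16 15 7 9 11)| = 8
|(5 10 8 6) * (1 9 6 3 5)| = 12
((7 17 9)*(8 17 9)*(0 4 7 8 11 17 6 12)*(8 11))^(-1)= (0 12 6 8 17 11 9 7 4)= [12, 1, 2, 3, 0, 5, 8, 4, 17, 7, 10, 9, 6, 13, 14, 15, 16, 11]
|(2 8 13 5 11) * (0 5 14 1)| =|(0 5 11 2 8 13 14 1)| =8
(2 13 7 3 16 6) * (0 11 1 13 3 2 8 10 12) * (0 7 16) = (0 11 1 13 16 6 8 10 12 7 2 3) = [11, 13, 3, 0, 4, 5, 8, 2, 10, 9, 12, 1, 7, 16, 14, 15, 6]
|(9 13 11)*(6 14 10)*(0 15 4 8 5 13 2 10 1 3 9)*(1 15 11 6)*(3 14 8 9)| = 28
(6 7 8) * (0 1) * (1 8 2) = (0 8 6 7 2 1) = [8, 0, 1, 3, 4, 5, 7, 2, 6]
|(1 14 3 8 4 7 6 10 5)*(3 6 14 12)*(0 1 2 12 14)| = 12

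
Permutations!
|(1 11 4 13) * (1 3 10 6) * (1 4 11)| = 5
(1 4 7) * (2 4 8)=(1 8 2 4 7)=[0, 8, 4, 3, 7, 5, 6, 1, 2]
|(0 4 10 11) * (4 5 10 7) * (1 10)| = |(0 5 1 10 11)(4 7)| = 10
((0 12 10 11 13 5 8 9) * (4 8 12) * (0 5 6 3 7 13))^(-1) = (0 11 10 12 5 9 8 4)(3 6 13 7) = [11, 1, 2, 6, 0, 9, 13, 3, 4, 8, 12, 10, 5, 7]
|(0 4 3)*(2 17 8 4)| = 6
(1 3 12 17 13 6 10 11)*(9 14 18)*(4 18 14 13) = (1 3 12 17 4 18 9 13 6 10 11) = [0, 3, 2, 12, 18, 5, 10, 7, 8, 13, 11, 1, 17, 6, 14, 15, 16, 4, 9]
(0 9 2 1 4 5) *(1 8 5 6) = [9, 4, 8, 3, 6, 0, 1, 7, 5, 2] = (0 9 2 8 5)(1 4 6)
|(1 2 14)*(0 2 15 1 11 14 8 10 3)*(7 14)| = 30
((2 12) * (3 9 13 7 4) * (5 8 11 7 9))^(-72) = [0, 1, 2, 3, 4, 5, 6, 7, 8, 9, 10, 11, 12, 13] = (13)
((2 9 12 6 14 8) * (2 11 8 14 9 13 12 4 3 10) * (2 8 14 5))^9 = (2 11 3 6)(4 12 5 8)(9 13 14 10) = [0, 1, 11, 6, 12, 8, 2, 7, 4, 13, 9, 3, 5, 14, 10]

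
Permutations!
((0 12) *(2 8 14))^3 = (14)(0 12) = [12, 1, 2, 3, 4, 5, 6, 7, 8, 9, 10, 11, 0, 13, 14]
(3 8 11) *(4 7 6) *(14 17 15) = (3 8 11)(4 7 6)(14 17 15) = [0, 1, 2, 8, 7, 5, 4, 6, 11, 9, 10, 3, 12, 13, 17, 14, 16, 15]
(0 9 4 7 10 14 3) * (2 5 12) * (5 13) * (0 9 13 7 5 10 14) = (0 13 10)(2 7 14 3 9 4 5 12) = [13, 1, 7, 9, 5, 12, 6, 14, 8, 4, 0, 11, 2, 10, 3]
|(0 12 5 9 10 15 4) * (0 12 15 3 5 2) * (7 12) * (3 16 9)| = |(0 15 4 7 12 2)(3 5)(9 10 16)| = 6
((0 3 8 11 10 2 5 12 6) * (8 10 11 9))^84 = (12) = [0, 1, 2, 3, 4, 5, 6, 7, 8, 9, 10, 11, 12]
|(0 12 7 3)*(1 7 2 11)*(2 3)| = 12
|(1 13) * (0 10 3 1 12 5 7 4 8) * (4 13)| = |(0 10 3 1 4 8)(5 7 13 12)| = 12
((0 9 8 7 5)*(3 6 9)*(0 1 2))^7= (0 1 7 9 3 2 5 8 6)= [1, 7, 5, 2, 4, 8, 0, 9, 6, 3]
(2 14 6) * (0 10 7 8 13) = (0 10 7 8 13)(2 14 6) = [10, 1, 14, 3, 4, 5, 2, 8, 13, 9, 7, 11, 12, 0, 6]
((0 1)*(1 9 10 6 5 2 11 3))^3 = [6, 10, 1, 9, 4, 3, 11, 7, 8, 5, 2, 0] = (0 6 11)(1 10 2)(3 9 5)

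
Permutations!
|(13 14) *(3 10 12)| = 6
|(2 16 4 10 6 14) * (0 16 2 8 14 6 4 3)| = 6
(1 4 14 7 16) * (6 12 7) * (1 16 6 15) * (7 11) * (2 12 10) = (16)(1 4 14 15)(2 12 11 7 6 10) = [0, 4, 12, 3, 14, 5, 10, 6, 8, 9, 2, 7, 11, 13, 15, 1, 16]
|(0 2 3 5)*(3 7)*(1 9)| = |(0 2 7 3 5)(1 9)| = 10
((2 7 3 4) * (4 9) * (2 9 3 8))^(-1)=(2 8 7)(4 9)=[0, 1, 8, 3, 9, 5, 6, 2, 7, 4]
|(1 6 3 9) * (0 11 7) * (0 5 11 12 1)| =6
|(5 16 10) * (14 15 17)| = 3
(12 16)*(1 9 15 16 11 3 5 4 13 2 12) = (1 9 15 16)(2 12 11 3 5 4 13) = [0, 9, 12, 5, 13, 4, 6, 7, 8, 15, 10, 3, 11, 2, 14, 16, 1]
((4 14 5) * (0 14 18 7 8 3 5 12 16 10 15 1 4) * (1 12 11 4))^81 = [0, 1, 2, 3, 4, 5, 6, 7, 8, 9, 15, 11, 16, 13, 14, 12, 10, 17, 18] = (18)(10 15 12 16)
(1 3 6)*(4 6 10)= (1 3 10 4 6)= [0, 3, 2, 10, 6, 5, 1, 7, 8, 9, 4]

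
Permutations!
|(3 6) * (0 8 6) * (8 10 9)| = 6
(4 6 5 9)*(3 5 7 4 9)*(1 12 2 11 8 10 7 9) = (1 12 2 11 8 10 7 4 6 9)(3 5) = [0, 12, 11, 5, 6, 3, 9, 4, 10, 1, 7, 8, 2]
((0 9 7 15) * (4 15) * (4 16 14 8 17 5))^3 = (0 16 17 15 7 8 4 9 14 5) = [16, 1, 2, 3, 9, 0, 6, 8, 4, 14, 10, 11, 12, 13, 5, 7, 17, 15]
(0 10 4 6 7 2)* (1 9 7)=[10, 9, 0, 3, 6, 5, 1, 2, 8, 7, 4]=(0 10 4 6 1 9 7 2)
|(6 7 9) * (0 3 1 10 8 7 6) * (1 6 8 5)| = 6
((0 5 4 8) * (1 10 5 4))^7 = (0 4 8)(1 10 5) = [4, 10, 2, 3, 8, 1, 6, 7, 0, 9, 5]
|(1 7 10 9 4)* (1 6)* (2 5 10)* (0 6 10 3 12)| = 24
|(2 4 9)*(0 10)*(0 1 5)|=12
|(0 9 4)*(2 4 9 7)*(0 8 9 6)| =7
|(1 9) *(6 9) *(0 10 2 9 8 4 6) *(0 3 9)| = |(0 10 2)(1 3 9)(4 6 8)| = 3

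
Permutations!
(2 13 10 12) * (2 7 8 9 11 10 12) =(2 13 12 7 8 9 11 10) =[0, 1, 13, 3, 4, 5, 6, 8, 9, 11, 2, 10, 7, 12]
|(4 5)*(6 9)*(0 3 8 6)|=|(0 3 8 6 9)(4 5)|=10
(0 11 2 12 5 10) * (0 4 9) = (0 11 2 12 5 10 4 9) = [11, 1, 12, 3, 9, 10, 6, 7, 8, 0, 4, 2, 5]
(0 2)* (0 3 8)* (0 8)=(8)(0 2 3)=[2, 1, 3, 0, 4, 5, 6, 7, 8]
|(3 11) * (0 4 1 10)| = |(0 4 1 10)(3 11)| = 4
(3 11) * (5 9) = (3 11)(5 9) = [0, 1, 2, 11, 4, 9, 6, 7, 8, 5, 10, 3]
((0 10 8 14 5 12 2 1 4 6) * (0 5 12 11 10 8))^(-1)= (0 10 11 5 6 4 1 2 12 14 8)= [10, 2, 12, 3, 1, 6, 4, 7, 0, 9, 11, 5, 14, 13, 8]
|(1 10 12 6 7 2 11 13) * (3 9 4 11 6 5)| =9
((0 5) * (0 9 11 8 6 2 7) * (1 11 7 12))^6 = (12)(0 9)(5 7) = [9, 1, 2, 3, 4, 7, 6, 5, 8, 0, 10, 11, 12]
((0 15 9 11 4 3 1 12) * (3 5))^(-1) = (0 12 1 3 5 4 11 9 15) = [12, 3, 2, 5, 11, 4, 6, 7, 8, 15, 10, 9, 1, 13, 14, 0]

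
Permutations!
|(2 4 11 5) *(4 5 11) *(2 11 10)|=4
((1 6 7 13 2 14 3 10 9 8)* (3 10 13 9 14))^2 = (14)(1 7 8 6 9)(2 13 3) = [0, 7, 13, 2, 4, 5, 9, 8, 6, 1, 10, 11, 12, 3, 14]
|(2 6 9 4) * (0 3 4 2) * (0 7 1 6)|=8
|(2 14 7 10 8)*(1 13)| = |(1 13)(2 14 7 10 8)| = 10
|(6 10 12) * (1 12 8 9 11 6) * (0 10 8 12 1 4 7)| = 20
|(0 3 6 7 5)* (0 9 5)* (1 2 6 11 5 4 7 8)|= |(0 3 11 5 9 4 7)(1 2 6 8)|= 28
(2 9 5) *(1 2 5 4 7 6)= (1 2 9 4 7 6)= [0, 2, 9, 3, 7, 5, 1, 6, 8, 4]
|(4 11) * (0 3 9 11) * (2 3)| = 6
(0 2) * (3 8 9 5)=(0 2)(3 8 9 5)=[2, 1, 0, 8, 4, 3, 6, 7, 9, 5]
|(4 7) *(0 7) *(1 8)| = |(0 7 4)(1 8)| = 6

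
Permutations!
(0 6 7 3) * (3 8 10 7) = [6, 1, 2, 0, 4, 5, 3, 8, 10, 9, 7] = (0 6 3)(7 8 10)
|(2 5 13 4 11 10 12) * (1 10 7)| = |(1 10 12 2 5 13 4 11 7)| = 9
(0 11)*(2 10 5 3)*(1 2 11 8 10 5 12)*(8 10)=(0 10 12 1 2 5 3 11)=[10, 2, 5, 11, 4, 3, 6, 7, 8, 9, 12, 0, 1]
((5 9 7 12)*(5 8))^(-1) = [0, 1, 2, 3, 4, 8, 6, 9, 12, 5, 10, 11, 7] = (5 8 12 7 9)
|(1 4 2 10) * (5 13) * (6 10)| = |(1 4 2 6 10)(5 13)| = 10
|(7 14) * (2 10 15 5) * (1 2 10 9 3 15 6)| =8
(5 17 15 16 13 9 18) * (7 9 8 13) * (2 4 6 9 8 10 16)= (2 4 6 9 18 5 17 15)(7 8 13 10 16)= [0, 1, 4, 3, 6, 17, 9, 8, 13, 18, 16, 11, 12, 10, 14, 2, 7, 15, 5]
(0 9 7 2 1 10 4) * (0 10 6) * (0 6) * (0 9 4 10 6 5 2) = [4, 9, 1, 3, 6, 2, 5, 0, 8, 7, 10] = (10)(0 4 6 5 2 1 9 7)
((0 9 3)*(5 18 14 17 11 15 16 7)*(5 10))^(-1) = (0 3 9)(5 10 7 16 15 11 17 14 18) = [3, 1, 2, 9, 4, 10, 6, 16, 8, 0, 7, 17, 12, 13, 18, 11, 15, 14, 5]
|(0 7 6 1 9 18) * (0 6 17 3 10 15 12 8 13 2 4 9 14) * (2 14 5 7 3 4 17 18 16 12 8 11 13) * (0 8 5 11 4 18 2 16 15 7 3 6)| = |(0 6 1 11 13 14 8 16 12 4 9 15 5 3 10 7 2 17 18)| = 19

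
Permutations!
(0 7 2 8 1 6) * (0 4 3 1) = (0 7 2 8)(1 6 4 3) = [7, 6, 8, 1, 3, 5, 4, 2, 0]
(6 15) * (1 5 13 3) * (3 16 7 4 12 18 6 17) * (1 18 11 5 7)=[0, 7, 2, 18, 12, 13, 15, 4, 8, 9, 10, 5, 11, 16, 14, 17, 1, 3, 6]=(1 7 4 12 11 5 13 16)(3 18 6 15 17)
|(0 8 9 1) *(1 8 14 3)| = 4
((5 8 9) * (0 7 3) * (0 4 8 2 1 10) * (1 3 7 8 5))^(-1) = (0 10 1 9 8)(2 5 4 3) = [10, 9, 5, 2, 3, 4, 6, 7, 0, 8, 1]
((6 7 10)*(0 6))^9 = [6, 1, 2, 3, 4, 5, 7, 10, 8, 9, 0] = (0 6 7 10)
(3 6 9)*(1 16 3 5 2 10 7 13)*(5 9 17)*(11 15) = (1 16 3 6 17 5 2 10 7 13)(11 15) = [0, 16, 10, 6, 4, 2, 17, 13, 8, 9, 7, 15, 12, 1, 14, 11, 3, 5]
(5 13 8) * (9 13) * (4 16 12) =(4 16 12)(5 9 13 8) =[0, 1, 2, 3, 16, 9, 6, 7, 5, 13, 10, 11, 4, 8, 14, 15, 12]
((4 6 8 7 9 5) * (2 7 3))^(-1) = [0, 1, 3, 8, 5, 9, 4, 2, 6, 7] = (2 3 8 6 4 5 9 7)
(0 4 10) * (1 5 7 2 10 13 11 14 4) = (0 1 5 7 2 10)(4 13 11 14) = [1, 5, 10, 3, 13, 7, 6, 2, 8, 9, 0, 14, 12, 11, 4]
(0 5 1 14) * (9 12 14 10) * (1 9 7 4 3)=(0 5 9 12 14)(1 10 7 4 3)=[5, 10, 2, 1, 3, 9, 6, 4, 8, 12, 7, 11, 14, 13, 0]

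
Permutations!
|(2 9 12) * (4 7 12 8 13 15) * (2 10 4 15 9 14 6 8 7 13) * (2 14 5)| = |(15)(2 5)(4 13 9 7 12 10)(6 8 14)| = 6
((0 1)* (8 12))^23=(0 1)(8 12)=[1, 0, 2, 3, 4, 5, 6, 7, 12, 9, 10, 11, 8]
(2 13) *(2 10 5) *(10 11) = (2 13 11 10 5) = [0, 1, 13, 3, 4, 2, 6, 7, 8, 9, 5, 10, 12, 11]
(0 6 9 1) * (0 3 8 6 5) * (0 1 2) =(0 5 1 3 8 6 9 2) =[5, 3, 0, 8, 4, 1, 9, 7, 6, 2]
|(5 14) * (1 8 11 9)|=|(1 8 11 9)(5 14)|=4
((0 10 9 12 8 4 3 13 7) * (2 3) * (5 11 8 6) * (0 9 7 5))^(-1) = (0 6 12 9 7 10)(2 4 8 11 5 13 3) = [6, 1, 4, 2, 8, 13, 12, 10, 11, 7, 0, 5, 9, 3]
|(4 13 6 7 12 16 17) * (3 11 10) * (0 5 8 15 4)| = |(0 5 8 15 4 13 6 7 12 16 17)(3 11 10)| = 33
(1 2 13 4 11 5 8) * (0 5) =(0 5 8 1 2 13 4 11) =[5, 2, 13, 3, 11, 8, 6, 7, 1, 9, 10, 0, 12, 4]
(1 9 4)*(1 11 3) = (1 9 4 11 3) = [0, 9, 2, 1, 11, 5, 6, 7, 8, 4, 10, 3]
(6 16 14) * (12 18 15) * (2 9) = (2 9)(6 16 14)(12 18 15) = [0, 1, 9, 3, 4, 5, 16, 7, 8, 2, 10, 11, 18, 13, 6, 12, 14, 17, 15]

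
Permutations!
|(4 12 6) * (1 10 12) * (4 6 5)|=5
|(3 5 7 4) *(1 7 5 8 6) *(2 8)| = |(1 7 4 3 2 8 6)| = 7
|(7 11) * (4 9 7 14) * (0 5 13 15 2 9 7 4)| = 10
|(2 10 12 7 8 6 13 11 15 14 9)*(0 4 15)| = 13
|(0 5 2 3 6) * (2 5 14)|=5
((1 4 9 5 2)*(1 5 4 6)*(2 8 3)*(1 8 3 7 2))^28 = (9) = [0, 1, 2, 3, 4, 5, 6, 7, 8, 9]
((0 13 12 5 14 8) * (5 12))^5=(14)=[0, 1, 2, 3, 4, 5, 6, 7, 8, 9, 10, 11, 12, 13, 14]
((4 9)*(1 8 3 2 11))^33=(1 2 8 11 3)(4 9)=[0, 2, 8, 1, 9, 5, 6, 7, 11, 4, 10, 3]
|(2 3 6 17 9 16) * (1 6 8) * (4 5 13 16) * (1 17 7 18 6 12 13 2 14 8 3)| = |(1 12 13 16 14 8 17 9 4 5 2)(6 7 18)| = 33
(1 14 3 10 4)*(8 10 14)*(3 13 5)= [0, 8, 2, 14, 1, 3, 6, 7, 10, 9, 4, 11, 12, 5, 13]= (1 8 10 4)(3 14 13 5)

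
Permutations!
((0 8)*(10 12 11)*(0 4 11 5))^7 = (12) = [0, 1, 2, 3, 4, 5, 6, 7, 8, 9, 10, 11, 12]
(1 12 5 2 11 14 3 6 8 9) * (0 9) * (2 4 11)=(0 9 1 12 5 4 11 14 3 6 8)=[9, 12, 2, 6, 11, 4, 8, 7, 0, 1, 10, 14, 5, 13, 3]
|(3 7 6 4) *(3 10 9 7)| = |(4 10 9 7 6)| = 5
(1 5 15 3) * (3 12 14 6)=(1 5 15 12 14 6 3)=[0, 5, 2, 1, 4, 15, 3, 7, 8, 9, 10, 11, 14, 13, 6, 12]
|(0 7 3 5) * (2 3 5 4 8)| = |(0 7 5)(2 3 4 8)| = 12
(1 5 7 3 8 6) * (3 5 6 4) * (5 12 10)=[0, 6, 2, 8, 3, 7, 1, 12, 4, 9, 5, 11, 10]=(1 6)(3 8 4)(5 7 12 10)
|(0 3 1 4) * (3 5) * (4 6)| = |(0 5 3 1 6 4)| = 6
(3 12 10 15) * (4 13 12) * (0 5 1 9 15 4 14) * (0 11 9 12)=(0 5 1 12 10 4 13)(3 14 11 9 15)=[5, 12, 2, 14, 13, 1, 6, 7, 8, 15, 4, 9, 10, 0, 11, 3]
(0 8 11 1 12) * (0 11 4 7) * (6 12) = [8, 6, 2, 3, 7, 5, 12, 0, 4, 9, 10, 1, 11] = (0 8 4 7)(1 6 12 11)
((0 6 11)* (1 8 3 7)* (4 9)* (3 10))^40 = (0 6 11) = [6, 1, 2, 3, 4, 5, 11, 7, 8, 9, 10, 0]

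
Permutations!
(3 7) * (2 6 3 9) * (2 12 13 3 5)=[0, 1, 6, 7, 4, 2, 5, 9, 8, 12, 10, 11, 13, 3]=(2 6 5)(3 7 9 12 13)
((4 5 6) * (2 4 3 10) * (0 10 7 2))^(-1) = (0 10)(2 7 3 6 5 4) = [10, 1, 7, 6, 2, 4, 5, 3, 8, 9, 0]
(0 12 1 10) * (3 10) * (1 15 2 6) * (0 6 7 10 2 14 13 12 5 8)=(0 5 8)(1 3 2 7 10 6)(12 15 14 13)=[5, 3, 7, 2, 4, 8, 1, 10, 0, 9, 6, 11, 15, 12, 13, 14]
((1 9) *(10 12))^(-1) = (1 9)(10 12) = [0, 9, 2, 3, 4, 5, 6, 7, 8, 1, 12, 11, 10]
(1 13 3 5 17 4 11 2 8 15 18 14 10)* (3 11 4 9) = (1 13 11 2 8 15 18 14 10)(3 5 17 9) = [0, 13, 8, 5, 4, 17, 6, 7, 15, 3, 1, 2, 12, 11, 10, 18, 16, 9, 14]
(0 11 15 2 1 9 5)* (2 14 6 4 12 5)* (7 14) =(0 11 15 7 14 6 4 12 5)(1 9 2) =[11, 9, 1, 3, 12, 0, 4, 14, 8, 2, 10, 15, 5, 13, 6, 7]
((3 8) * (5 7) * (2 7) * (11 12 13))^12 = (13) = [0, 1, 2, 3, 4, 5, 6, 7, 8, 9, 10, 11, 12, 13]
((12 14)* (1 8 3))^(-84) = (14) = [0, 1, 2, 3, 4, 5, 6, 7, 8, 9, 10, 11, 12, 13, 14]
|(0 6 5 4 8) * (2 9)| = |(0 6 5 4 8)(2 9)| = 10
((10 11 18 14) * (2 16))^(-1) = (2 16)(10 14 18 11) = [0, 1, 16, 3, 4, 5, 6, 7, 8, 9, 14, 10, 12, 13, 18, 15, 2, 17, 11]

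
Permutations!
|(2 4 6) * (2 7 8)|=|(2 4 6 7 8)|=5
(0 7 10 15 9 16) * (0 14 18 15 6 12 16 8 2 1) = [7, 0, 1, 3, 4, 5, 12, 10, 2, 8, 6, 11, 16, 13, 18, 9, 14, 17, 15] = (0 7 10 6 12 16 14 18 15 9 8 2 1)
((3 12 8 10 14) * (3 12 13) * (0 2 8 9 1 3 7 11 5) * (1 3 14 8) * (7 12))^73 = (0 14 5 1 11 2 7)(3 13 12 9)(8 10) = [14, 11, 7, 13, 4, 1, 6, 0, 10, 3, 8, 2, 9, 12, 5]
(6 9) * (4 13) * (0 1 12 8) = [1, 12, 2, 3, 13, 5, 9, 7, 0, 6, 10, 11, 8, 4] = (0 1 12 8)(4 13)(6 9)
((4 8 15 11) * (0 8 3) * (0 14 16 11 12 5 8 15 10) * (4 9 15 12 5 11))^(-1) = [10, 1, 2, 4, 16, 15, 6, 7, 5, 11, 8, 12, 0, 13, 3, 9, 14] = (0 10 8 5 15 9 11 12)(3 4 16 14)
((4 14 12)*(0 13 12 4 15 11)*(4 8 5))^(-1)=(0 11 15 12 13)(4 5 8 14)=[11, 1, 2, 3, 5, 8, 6, 7, 14, 9, 10, 15, 13, 0, 4, 12]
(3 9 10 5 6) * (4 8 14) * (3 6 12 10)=[0, 1, 2, 9, 8, 12, 6, 7, 14, 3, 5, 11, 10, 13, 4]=(3 9)(4 8 14)(5 12 10)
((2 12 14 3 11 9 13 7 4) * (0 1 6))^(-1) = (0 6 1)(2 4 7 13 9 11 3 14 12) = [6, 0, 4, 14, 7, 5, 1, 13, 8, 11, 10, 3, 2, 9, 12]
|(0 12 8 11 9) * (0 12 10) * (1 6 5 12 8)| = 12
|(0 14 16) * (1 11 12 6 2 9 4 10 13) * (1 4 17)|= 21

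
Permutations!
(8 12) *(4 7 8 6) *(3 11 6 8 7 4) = [0, 1, 2, 11, 4, 5, 3, 7, 12, 9, 10, 6, 8] = (3 11 6)(8 12)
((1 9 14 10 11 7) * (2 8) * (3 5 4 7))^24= (1 5 10)(3 14 7)(4 11 9)= [0, 5, 2, 14, 11, 10, 6, 3, 8, 4, 1, 9, 12, 13, 7]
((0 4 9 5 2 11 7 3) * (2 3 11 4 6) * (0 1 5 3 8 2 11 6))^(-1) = [0, 3, 8, 9, 2, 1, 7, 11, 5, 4, 10, 6] = (1 3 9 4 2 8 5)(6 7 11)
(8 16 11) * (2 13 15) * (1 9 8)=[0, 9, 13, 3, 4, 5, 6, 7, 16, 8, 10, 1, 12, 15, 14, 2, 11]=(1 9 8 16 11)(2 13 15)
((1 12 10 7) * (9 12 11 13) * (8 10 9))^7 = (1 11 13 8 10 7)(9 12) = [0, 11, 2, 3, 4, 5, 6, 1, 10, 12, 7, 13, 9, 8]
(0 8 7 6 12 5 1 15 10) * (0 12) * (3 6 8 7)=(0 7 8 3 6)(1 15 10 12 5)=[7, 15, 2, 6, 4, 1, 0, 8, 3, 9, 12, 11, 5, 13, 14, 10]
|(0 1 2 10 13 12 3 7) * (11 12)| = |(0 1 2 10 13 11 12 3 7)| = 9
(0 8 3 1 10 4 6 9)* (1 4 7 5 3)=[8, 10, 2, 4, 6, 3, 9, 5, 1, 0, 7]=(0 8 1 10 7 5 3 4 6 9)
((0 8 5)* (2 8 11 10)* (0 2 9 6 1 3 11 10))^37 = (0 9 1 11 10 6 3)(2 8 5) = [9, 11, 8, 0, 4, 2, 3, 7, 5, 1, 6, 10]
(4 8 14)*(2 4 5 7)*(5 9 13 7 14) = [0, 1, 4, 3, 8, 14, 6, 2, 5, 13, 10, 11, 12, 7, 9] = (2 4 8 5 14 9 13 7)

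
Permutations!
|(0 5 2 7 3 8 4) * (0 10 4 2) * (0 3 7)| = 10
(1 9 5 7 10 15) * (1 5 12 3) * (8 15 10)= (1 9 12 3)(5 7 8 15)= [0, 9, 2, 1, 4, 7, 6, 8, 15, 12, 10, 11, 3, 13, 14, 5]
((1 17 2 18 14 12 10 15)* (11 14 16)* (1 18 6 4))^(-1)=(1 4 6 2 17)(10 12 14 11 16 18 15)=[0, 4, 17, 3, 6, 5, 2, 7, 8, 9, 12, 16, 14, 13, 11, 10, 18, 1, 15]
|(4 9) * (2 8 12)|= |(2 8 12)(4 9)|= 6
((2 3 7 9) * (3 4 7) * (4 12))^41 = (2 12 4 7 9) = [0, 1, 12, 3, 7, 5, 6, 9, 8, 2, 10, 11, 4]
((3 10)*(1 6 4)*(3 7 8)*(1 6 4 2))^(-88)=(10)=[0, 1, 2, 3, 4, 5, 6, 7, 8, 9, 10]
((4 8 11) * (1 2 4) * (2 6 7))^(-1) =(1 11 8 4 2 7 6) =[0, 11, 7, 3, 2, 5, 1, 6, 4, 9, 10, 8]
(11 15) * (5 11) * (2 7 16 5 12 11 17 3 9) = [0, 1, 7, 9, 4, 17, 6, 16, 8, 2, 10, 15, 11, 13, 14, 12, 5, 3] = (2 7 16 5 17 3 9)(11 15 12)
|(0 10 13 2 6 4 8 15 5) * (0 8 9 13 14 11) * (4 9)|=12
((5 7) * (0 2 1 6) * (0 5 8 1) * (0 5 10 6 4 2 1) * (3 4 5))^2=[5, 7, 4, 2, 3, 8, 6, 0, 1, 9, 10]=(10)(0 5 8 1 7)(2 4 3)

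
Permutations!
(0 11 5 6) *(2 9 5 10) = (0 11 10 2 9 5 6) = [11, 1, 9, 3, 4, 6, 0, 7, 8, 5, 2, 10]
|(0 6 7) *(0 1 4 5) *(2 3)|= 6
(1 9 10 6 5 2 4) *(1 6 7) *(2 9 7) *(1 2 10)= (10)(1 7 2 4 6 5 9)= [0, 7, 4, 3, 6, 9, 5, 2, 8, 1, 10]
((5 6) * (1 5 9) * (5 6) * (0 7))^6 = (9) = [0, 1, 2, 3, 4, 5, 6, 7, 8, 9]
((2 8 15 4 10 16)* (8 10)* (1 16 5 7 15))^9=(16)=[0, 1, 2, 3, 4, 5, 6, 7, 8, 9, 10, 11, 12, 13, 14, 15, 16]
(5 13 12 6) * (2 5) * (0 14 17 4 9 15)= (0 14 17 4 9 15)(2 5 13 12 6)= [14, 1, 5, 3, 9, 13, 2, 7, 8, 15, 10, 11, 6, 12, 17, 0, 16, 4]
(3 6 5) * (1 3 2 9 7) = (1 3 6 5 2 9 7) = [0, 3, 9, 6, 4, 2, 5, 1, 8, 7]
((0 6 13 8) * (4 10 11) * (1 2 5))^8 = (13)(1 5 2)(4 11 10) = [0, 5, 1, 3, 11, 2, 6, 7, 8, 9, 4, 10, 12, 13]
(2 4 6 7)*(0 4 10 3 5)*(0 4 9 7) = [9, 1, 10, 5, 6, 4, 0, 2, 8, 7, 3] = (0 9 7 2 10 3 5 4 6)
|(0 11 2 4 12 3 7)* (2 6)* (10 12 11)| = 20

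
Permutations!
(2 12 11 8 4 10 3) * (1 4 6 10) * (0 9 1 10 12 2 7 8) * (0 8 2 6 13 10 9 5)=[5, 4, 6, 7, 9, 0, 12, 2, 13, 1, 3, 8, 11, 10]=(0 5)(1 4 9)(2 6 12 11 8 13 10 3 7)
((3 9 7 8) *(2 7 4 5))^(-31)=(2 9 7 4 8 5 3)=[0, 1, 9, 2, 8, 3, 6, 4, 5, 7]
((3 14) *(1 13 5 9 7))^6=[0, 13, 2, 3, 4, 9, 6, 1, 8, 7, 10, 11, 12, 5, 14]=(14)(1 13 5 9 7)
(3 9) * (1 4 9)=(1 4 9 3)=[0, 4, 2, 1, 9, 5, 6, 7, 8, 3]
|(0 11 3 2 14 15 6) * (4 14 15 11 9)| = |(0 9 4 14 11 3 2 15 6)| = 9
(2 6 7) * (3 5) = (2 6 7)(3 5) = [0, 1, 6, 5, 4, 3, 7, 2]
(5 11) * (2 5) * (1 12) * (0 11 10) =(0 11 2 5 10)(1 12) =[11, 12, 5, 3, 4, 10, 6, 7, 8, 9, 0, 2, 1]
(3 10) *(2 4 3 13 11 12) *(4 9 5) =[0, 1, 9, 10, 3, 4, 6, 7, 8, 5, 13, 12, 2, 11] =(2 9 5 4 3 10 13 11 12)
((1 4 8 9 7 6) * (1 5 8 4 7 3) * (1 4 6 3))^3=(1 4 8 7 6 9 3 5)=[0, 4, 2, 5, 8, 1, 9, 6, 7, 3]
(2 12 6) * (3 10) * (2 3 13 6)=(2 12)(3 10 13 6)=[0, 1, 12, 10, 4, 5, 3, 7, 8, 9, 13, 11, 2, 6]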